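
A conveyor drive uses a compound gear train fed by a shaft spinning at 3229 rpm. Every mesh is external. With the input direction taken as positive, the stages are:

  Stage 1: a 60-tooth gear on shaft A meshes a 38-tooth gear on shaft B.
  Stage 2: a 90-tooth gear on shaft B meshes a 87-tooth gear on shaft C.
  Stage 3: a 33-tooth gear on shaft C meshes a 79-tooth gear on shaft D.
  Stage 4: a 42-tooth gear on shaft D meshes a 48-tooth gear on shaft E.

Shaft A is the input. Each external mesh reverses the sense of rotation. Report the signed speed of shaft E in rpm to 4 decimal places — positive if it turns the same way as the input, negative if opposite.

+1927.7640 rpm (same as input, |ω| = 1927.7640 rpm)

Stage 1 [60T→38T]: ω = 3229.0000×60/38 = 5098.4211 rpm, dir flips to −; running = −5098.4211
Stage 2 [90T→87T]: ω = 5098.4211×90/87 = 5274.2287 rpm, dir flips to +; running = +5274.2287
Stage 3 [33T→79T]: ω = 5274.2287×33/79 = 2203.1588 rpm, dir flips to −; running = −2203.1588
Stage 4 [42T→48T]: ω = 2203.1588×42/48 = 1927.7640 rpm, dir flips to +; running = +1927.7640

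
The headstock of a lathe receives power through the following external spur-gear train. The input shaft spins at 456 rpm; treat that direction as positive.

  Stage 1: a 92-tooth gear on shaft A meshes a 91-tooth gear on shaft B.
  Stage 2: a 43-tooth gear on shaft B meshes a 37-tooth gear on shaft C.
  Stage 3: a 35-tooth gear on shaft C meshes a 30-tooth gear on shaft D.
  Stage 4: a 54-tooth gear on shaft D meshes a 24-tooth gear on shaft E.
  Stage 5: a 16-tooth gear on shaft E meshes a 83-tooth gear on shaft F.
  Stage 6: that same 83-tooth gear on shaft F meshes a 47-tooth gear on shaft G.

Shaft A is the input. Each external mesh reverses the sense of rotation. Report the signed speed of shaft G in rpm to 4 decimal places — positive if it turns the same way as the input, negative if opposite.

+478.7728 rpm (same as input, |ω| = 478.7728 rpm)

Stage 1 [92T→91T]: ω = 456.0000×92/91 = 461.0110 rpm, dir flips to −; running = −461.0110
Stage 2 [43T→37T]: ω = 461.0110×43/37 = 535.7695 rpm, dir flips to +; running = +535.7695
Stage 3 [35T→30T]: ω = 535.7695×35/30 = 625.0644 rpm, dir flips to −; running = −625.0644
Stage 4 [54T→24T]: ω = 625.0644×54/24 = 1406.3950 rpm, dir flips to +; running = +1406.3950
Stage 5 [16T→83T]: ω = 1406.3950×16/83 = 271.1123 rpm, dir flips to −; running = −271.1123
Stage 6 [83T→47T]: ω = 271.1123×83/47 = 478.7728 rpm, dir flips to +; running = +478.7728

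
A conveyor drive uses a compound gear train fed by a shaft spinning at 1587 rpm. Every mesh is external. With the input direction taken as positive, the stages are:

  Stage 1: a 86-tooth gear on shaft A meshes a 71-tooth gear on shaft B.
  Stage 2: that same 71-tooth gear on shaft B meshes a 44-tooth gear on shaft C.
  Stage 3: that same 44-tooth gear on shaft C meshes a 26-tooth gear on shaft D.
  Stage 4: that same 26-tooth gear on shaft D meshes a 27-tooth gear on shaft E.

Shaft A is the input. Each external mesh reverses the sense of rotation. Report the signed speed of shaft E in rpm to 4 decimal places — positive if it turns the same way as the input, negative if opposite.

+5054.8889 rpm (same as input, |ω| = 5054.8889 rpm)

Stage 1 [86T→71T]: ω = 1587.0000×86/71 = 1922.2817 rpm, dir flips to −; running = −1922.2817
Stage 2 [71T→44T]: ω = 1922.2817×71/44 = 3101.8636 rpm, dir flips to +; running = +3101.8636
Stage 3 [44T→26T]: ω = 3101.8636×44/26 = 5249.3077 rpm, dir flips to −; running = −5249.3077
Stage 4 [26T→27T]: ω = 5249.3077×26/27 = 5054.8889 rpm, dir flips to +; running = +5054.8889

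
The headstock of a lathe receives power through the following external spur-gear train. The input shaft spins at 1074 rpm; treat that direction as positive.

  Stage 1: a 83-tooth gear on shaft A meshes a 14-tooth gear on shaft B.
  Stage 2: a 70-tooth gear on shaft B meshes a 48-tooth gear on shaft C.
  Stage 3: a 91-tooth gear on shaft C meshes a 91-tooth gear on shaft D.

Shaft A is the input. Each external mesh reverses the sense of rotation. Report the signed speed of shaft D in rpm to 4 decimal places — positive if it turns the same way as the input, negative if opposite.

Stage 1 [83T→14T]: ω = 1074.0000×83/14 = 6367.2857 rpm, dir flips to −; running = −6367.2857
Stage 2 [70T→48T]: ω = 6367.2857×70/48 = 9285.6250 rpm, dir flips to +; running = +9285.6250
Stage 3 [91T→91T]: ω = 9285.6250×91/91 = 9285.6250 rpm, dir flips to −; running = −9285.6250

-9285.6250 rpm (opposite to input, |ω| = 9285.6250 rpm)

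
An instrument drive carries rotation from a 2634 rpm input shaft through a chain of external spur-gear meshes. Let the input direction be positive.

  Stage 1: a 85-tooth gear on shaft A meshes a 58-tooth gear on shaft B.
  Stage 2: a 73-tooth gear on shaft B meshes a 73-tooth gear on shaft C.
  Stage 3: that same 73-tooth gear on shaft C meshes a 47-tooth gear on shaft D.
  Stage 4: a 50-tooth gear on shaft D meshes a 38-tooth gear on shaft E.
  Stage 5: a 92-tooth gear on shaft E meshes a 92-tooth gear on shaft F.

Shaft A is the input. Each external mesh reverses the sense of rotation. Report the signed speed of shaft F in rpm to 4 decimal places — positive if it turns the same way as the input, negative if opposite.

-7888.9302 rpm (opposite to input, |ω| = 7888.9302 rpm)

Stage 1 [85T→58T]: ω = 2634.0000×85/58 = 3860.1724 rpm, dir flips to −; running = −3860.1724
Stage 2 [73T→73T]: ω = 3860.1724×73/73 = 3860.1724 rpm, dir flips to +; running = +3860.1724
Stage 3 [73T→47T]: ω = 3860.1724×73/47 = 5995.5869 rpm, dir flips to −; running = −5995.5869
Stage 4 [50T→38T]: ω = 5995.5869×50/38 = 7888.9302 rpm, dir flips to +; running = +7888.9302
Stage 5 [92T→92T]: ω = 7888.9302×92/92 = 7888.9302 rpm, dir flips to −; running = −7888.9302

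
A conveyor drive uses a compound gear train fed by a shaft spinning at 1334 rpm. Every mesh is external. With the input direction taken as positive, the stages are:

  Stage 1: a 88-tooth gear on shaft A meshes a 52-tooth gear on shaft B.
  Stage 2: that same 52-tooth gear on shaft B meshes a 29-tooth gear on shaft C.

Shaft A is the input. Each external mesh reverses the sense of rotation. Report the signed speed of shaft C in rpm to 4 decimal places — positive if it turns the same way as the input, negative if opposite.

Stage 1 [88T→52T]: ω = 1334.0000×88/52 = 2257.5385 rpm, dir flips to −; running = −2257.5385
Stage 2 [52T→29T]: ω = 2257.5385×52/29 = 4048.0000 rpm, dir flips to +; running = +4048.0000

+4048.0000 rpm (same as input, |ω| = 4048.0000 rpm)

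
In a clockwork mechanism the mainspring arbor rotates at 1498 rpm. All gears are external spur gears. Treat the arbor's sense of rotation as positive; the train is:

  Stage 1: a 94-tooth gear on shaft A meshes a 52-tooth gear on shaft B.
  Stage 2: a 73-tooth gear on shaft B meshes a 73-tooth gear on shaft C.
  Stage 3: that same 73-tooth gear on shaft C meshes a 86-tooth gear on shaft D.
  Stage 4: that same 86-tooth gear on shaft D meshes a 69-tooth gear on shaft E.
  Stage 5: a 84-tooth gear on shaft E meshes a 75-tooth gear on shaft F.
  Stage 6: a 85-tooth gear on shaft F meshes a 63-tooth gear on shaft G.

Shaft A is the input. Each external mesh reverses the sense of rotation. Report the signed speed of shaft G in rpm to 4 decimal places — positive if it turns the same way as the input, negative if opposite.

Stage 1 [94T→52T]: ω = 1498.0000×94/52 = 2707.9231 rpm, dir flips to −; running = −2707.9231
Stage 2 [73T→73T]: ω = 2707.9231×73/73 = 2707.9231 rpm, dir flips to +; running = +2707.9231
Stage 3 [73T→86T]: ω = 2707.9231×73/86 = 2298.5859 rpm, dir flips to −; running = −2298.5859
Stage 4 [86T→69T]: ω = 2298.5859×86/69 = 2864.9041 rpm, dir flips to +; running = +2864.9041
Stage 5 [84T→75T]: ω = 2864.9041×84/75 = 3208.6926 rpm, dir flips to −; running = −3208.6926
Stage 6 [85T→63T]: ω = 3208.6926×85/63 = 4329.1885 rpm, dir flips to +; running = +4329.1885

+4329.1885 rpm (same as input, |ω| = 4329.1885 rpm)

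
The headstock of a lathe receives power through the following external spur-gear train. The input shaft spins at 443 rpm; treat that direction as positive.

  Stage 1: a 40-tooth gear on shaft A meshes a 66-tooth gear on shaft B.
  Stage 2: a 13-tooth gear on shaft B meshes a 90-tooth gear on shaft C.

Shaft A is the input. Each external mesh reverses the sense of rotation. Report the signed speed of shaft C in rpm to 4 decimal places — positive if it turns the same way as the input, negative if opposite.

Stage 1 [40T→66T]: ω = 443.0000×40/66 = 268.4848 rpm, dir flips to −; running = −268.4848
Stage 2 [13T→90T]: ω = 268.4848×13/90 = 38.7811 rpm, dir flips to +; running = +38.7811

+38.7811 rpm (same as input, |ω| = 38.7811 rpm)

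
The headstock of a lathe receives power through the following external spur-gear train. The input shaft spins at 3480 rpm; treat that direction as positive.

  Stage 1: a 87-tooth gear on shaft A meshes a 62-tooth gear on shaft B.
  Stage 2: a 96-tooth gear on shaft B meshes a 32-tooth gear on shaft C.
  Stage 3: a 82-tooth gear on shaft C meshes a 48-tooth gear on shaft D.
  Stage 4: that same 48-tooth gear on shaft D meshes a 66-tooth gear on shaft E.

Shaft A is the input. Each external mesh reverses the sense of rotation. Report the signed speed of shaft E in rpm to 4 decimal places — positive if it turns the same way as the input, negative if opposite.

Stage 1 [87T→62T]: ω = 3480.0000×87/62 = 4883.2258 rpm, dir flips to −; running = −4883.2258
Stage 2 [96T→32T]: ω = 4883.2258×96/32 = 14649.6774 rpm, dir flips to +; running = +14649.6774
Stage 3 [82T→48T]: ω = 14649.6774×82/48 = 25026.5323 rpm, dir flips to −; running = −25026.5323
Stage 4 [48T→66T]: ω = 25026.5323×48/66 = 18201.1144 rpm, dir flips to +; running = +18201.1144

+18201.1144 rpm (same as input, |ω| = 18201.1144 rpm)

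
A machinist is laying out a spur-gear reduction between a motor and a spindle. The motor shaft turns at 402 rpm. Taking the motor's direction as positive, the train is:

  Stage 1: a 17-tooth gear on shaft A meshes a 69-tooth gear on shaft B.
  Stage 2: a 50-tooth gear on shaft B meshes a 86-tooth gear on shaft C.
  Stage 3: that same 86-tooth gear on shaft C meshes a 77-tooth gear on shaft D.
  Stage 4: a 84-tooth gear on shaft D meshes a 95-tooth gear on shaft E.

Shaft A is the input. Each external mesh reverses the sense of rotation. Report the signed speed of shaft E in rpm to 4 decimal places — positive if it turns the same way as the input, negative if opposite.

+56.8671 rpm (same as input, |ω| = 56.8671 rpm)

Stage 1 [17T→69T]: ω = 402.0000×17/69 = 99.0435 rpm, dir flips to −; running = −99.0435
Stage 2 [50T→86T]: ω = 99.0435×50/86 = 57.5834 rpm, dir flips to +; running = +57.5834
Stage 3 [86T→77T]: ω = 57.5834×86/77 = 64.3139 rpm, dir flips to −; running = −64.3139
Stage 4 [84T→95T]: ω = 64.3139×84/95 = 56.8671 rpm, dir flips to +; running = +56.8671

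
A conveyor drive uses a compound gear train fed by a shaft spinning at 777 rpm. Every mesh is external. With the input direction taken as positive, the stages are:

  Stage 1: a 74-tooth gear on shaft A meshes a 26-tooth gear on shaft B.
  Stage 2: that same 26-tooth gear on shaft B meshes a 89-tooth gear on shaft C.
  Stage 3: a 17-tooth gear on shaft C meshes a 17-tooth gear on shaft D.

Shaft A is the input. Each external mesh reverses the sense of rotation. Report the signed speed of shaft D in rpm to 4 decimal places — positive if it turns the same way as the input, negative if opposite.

Stage 1 [74T→26T]: ω = 777.0000×74/26 = 2211.4615 rpm, dir flips to −; running = −2211.4615
Stage 2 [26T→89T]: ω = 2211.4615×26/89 = 646.0449 rpm, dir flips to +; running = +646.0449
Stage 3 [17T→17T]: ω = 646.0449×17/17 = 646.0449 rpm, dir flips to −; running = −646.0449

-646.0449 rpm (opposite to input, |ω| = 646.0449 rpm)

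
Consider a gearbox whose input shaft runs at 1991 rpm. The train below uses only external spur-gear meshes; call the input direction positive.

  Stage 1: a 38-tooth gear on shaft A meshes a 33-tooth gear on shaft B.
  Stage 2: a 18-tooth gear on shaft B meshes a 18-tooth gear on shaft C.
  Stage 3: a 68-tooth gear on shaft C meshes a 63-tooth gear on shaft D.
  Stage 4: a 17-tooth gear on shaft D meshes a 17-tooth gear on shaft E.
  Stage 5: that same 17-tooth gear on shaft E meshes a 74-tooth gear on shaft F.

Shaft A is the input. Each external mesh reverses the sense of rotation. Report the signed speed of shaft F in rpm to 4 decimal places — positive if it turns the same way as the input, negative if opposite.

-568.4948 rpm (opposite to input, |ω| = 568.4948 rpm)

Stage 1 [38T→33T]: ω = 1991.0000×38/33 = 2292.6667 rpm, dir flips to −; running = −2292.6667
Stage 2 [18T→18T]: ω = 2292.6667×18/18 = 2292.6667 rpm, dir flips to +; running = +2292.6667
Stage 3 [68T→63T]: ω = 2292.6667×68/63 = 2474.6243 rpm, dir flips to −; running = −2474.6243
Stage 4 [17T→17T]: ω = 2474.6243×17/17 = 2474.6243 rpm, dir flips to +; running = +2474.6243
Stage 5 [17T→74T]: ω = 2474.6243×17/74 = 568.4948 rpm, dir flips to −; running = −568.4948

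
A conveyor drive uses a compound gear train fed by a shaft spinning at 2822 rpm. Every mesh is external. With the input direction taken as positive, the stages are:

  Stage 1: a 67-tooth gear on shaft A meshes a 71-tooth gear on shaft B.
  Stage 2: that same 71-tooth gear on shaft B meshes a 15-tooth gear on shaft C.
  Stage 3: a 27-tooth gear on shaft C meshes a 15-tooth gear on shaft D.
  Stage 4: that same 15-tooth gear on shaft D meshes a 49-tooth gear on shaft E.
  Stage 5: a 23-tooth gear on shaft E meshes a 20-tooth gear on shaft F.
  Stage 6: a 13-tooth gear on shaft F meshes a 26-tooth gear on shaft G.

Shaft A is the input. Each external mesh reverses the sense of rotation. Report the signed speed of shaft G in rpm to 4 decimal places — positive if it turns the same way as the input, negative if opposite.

Stage 1 [67T→71T]: ω = 2822.0000×67/71 = 2663.0141 rpm, dir flips to −; running = −2663.0141
Stage 2 [71T→15T]: ω = 2663.0141×71/15 = 12604.9333 rpm, dir flips to +; running = +12604.9333
Stage 3 [27T→15T]: ω = 12604.9333×27/15 = 22688.8800 rpm, dir flips to −; running = −22688.8800
Stage 4 [15T→49T]: ω = 22688.8800×15/49 = 6945.5755 rpm, dir flips to +; running = +6945.5755
Stage 5 [23T→20T]: ω = 6945.5755×23/20 = 7987.4118 rpm, dir flips to −; running = −7987.4118
Stage 6 [13T→26T]: ω = 7987.4118×13/26 = 3993.7059 rpm, dir flips to +; running = +3993.7059

+3993.7059 rpm (same as input, |ω| = 3993.7059 rpm)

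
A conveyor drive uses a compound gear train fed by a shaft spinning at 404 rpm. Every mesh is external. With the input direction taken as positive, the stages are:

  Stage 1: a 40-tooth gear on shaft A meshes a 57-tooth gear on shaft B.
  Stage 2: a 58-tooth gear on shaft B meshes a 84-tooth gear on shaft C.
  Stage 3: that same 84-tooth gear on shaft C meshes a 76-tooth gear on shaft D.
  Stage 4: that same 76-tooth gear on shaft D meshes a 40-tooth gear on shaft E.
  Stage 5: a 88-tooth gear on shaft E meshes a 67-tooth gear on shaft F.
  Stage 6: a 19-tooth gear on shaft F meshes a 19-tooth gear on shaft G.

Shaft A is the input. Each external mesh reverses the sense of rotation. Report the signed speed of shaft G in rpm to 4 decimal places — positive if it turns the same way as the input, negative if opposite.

Stage 1 [40T→57T]: ω = 404.0000×40/57 = 283.5088 rpm, dir flips to −; running = −283.5088
Stage 2 [58T→84T]: ω = 283.5088×58/84 = 195.7561 rpm, dir flips to +; running = +195.7561
Stage 3 [84T→76T]: ω = 195.7561×84/76 = 216.3620 rpm, dir flips to −; running = −216.3620
Stage 4 [76T→40T]: ω = 216.3620×76/40 = 411.0877 rpm, dir flips to +; running = +411.0877
Stage 5 [88T→67T]: ω = 411.0877×88/67 = 539.9361 rpm, dir flips to −; running = −539.9361
Stage 6 [19T→19T]: ω = 539.9361×19/19 = 539.9361 rpm, dir flips to +; running = +539.9361

+539.9361 rpm (same as input, |ω| = 539.9361 rpm)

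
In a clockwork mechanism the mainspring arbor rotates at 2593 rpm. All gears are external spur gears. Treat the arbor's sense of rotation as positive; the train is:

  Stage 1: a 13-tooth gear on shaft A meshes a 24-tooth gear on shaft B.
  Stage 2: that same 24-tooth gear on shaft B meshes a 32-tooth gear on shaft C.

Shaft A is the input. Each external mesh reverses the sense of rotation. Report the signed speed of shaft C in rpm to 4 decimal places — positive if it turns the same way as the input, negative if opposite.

+1053.4062 rpm (same as input, |ω| = 1053.4062 rpm)

Stage 1 [13T→24T]: ω = 2593.0000×13/24 = 1404.5417 rpm, dir flips to −; running = −1404.5417
Stage 2 [24T→32T]: ω = 1404.5417×24/32 = 1053.4062 rpm, dir flips to +; running = +1053.4062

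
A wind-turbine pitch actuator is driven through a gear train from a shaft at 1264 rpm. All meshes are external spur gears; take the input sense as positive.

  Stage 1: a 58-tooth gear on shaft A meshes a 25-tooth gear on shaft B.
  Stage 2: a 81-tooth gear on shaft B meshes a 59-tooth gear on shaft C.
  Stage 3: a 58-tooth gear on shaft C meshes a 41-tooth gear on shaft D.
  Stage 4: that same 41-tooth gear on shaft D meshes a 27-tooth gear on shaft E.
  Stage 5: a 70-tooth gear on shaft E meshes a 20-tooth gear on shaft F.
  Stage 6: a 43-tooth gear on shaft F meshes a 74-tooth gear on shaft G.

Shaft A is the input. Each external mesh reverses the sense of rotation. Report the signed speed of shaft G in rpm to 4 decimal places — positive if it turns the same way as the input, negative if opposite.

+17588.8350 rpm (same as input, |ω| = 17588.8350 rpm)

Stage 1 [58T→25T]: ω = 1264.0000×58/25 = 2932.4800 rpm, dir flips to −; running = −2932.4800
Stage 2 [81T→59T]: ω = 2932.4800×81/59 = 4025.9471 rpm, dir flips to +; running = +4025.9471
Stage 3 [58T→41T]: ω = 4025.9471×58/41 = 5695.2423 rpm, dir flips to −; running = −5695.2423
Stage 4 [41T→27T]: ω = 5695.2423×41/27 = 8648.3308 rpm, dir flips to +; running = +8648.3308
Stage 5 [70T→20T]: ω = 8648.3308×70/20 = 30269.1580 rpm, dir flips to −; running = −30269.1580
Stage 6 [43T→74T]: ω = 30269.1580×43/74 = 17588.8350 rpm, dir flips to +; running = +17588.8350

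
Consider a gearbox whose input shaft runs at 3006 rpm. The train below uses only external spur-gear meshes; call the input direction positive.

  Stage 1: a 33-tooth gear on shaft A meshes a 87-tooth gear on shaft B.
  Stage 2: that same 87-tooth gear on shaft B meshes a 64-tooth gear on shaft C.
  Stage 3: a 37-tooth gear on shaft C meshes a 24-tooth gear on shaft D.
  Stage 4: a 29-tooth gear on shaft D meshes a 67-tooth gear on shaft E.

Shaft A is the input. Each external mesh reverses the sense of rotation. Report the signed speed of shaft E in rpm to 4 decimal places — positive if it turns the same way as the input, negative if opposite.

+1034.2764 rpm (same as input, |ω| = 1034.2764 rpm)

Stage 1 [33T→87T]: ω = 3006.0000×33/87 = 1140.2069 rpm, dir flips to −; running = −1140.2069
Stage 2 [87T→64T]: ω = 1140.2069×87/64 = 1549.9688 rpm, dir flips to +; running = +1549.9688
Stage 3 [37T→24T]: ω = 1549.9688×37/24 = 2389.5352 rpm, dir flips to −; running = −2389.5352
Stage 4 [29T→67T]: ω = 2389.5352×29/67 = 1034.2764 rpm, dir flips to +; running = +1034.2764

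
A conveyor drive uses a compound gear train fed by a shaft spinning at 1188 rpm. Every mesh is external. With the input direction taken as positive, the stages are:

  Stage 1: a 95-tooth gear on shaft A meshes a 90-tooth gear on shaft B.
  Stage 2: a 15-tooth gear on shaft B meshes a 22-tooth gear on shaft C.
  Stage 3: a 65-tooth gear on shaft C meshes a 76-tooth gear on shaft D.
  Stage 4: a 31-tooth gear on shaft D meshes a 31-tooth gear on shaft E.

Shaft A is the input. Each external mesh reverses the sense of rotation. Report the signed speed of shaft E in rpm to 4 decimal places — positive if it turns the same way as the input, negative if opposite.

Stage 1 [95T→90T]: ω = 1188.0000×95/90 = 1254.0000 rpm, dir flips to −; running = −1254.0000
Stage 2 [15T→22T]: ω = 1254.0000×15/22 = 855.0000 rpm, dir flips to +; running = +855.0000
Stage 3 [65T→76T]: ω = 855.0000×65/76 = 731.2500 rpm, dir flips to −; running = −731.2500
Stage 4 [31T→31T]: ω = 731.2500×31/31 = 731.2500 rpm, dir flips to +; running = +731.2500

+731.2500 rpm (same as input, |ω| = 731.2500 rpm)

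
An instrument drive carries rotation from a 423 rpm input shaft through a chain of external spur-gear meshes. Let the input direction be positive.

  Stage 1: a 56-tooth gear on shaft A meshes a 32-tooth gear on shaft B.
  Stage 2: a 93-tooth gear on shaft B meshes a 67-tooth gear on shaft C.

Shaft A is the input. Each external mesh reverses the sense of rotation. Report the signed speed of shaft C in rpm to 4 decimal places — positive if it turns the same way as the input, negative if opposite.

+1027.5112 rpm (same as input, |ω| = 1027.5112 rpm)

Stage 1 [56T→32T]: ω = 423.0000×56/32 = 740.2500 rpm, dir flips to −; running = −740.2500
Stage 2 [93T→67T]: ω = 740.2500×93/67 = 1027.5112 rpm, dir flips to +; running = +1027.5112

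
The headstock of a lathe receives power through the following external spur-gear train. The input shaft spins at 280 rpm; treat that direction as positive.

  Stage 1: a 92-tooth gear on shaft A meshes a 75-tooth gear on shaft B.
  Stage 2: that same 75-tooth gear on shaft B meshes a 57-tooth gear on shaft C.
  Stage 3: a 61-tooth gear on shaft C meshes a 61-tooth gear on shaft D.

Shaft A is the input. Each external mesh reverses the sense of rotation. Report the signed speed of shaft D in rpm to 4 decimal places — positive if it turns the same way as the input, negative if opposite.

Stage 1 [92T→75T]: ω = 280.0000×92/75 = 343.4667 rpm, dir flips to −; running = −343.4667
Stage 2 [75T→57T]: ω = 343.4667×75/57 = 451.9298 rpm, dir flips to +; running = +451.9298
Stage 3 [61T→61T]: ω = 451.9298×61/61 = 451.9298 rpm, dir flips to −; running = −451.9298

-451.9298 rpm (opposite to input, |ω| = 451.9298 rpm)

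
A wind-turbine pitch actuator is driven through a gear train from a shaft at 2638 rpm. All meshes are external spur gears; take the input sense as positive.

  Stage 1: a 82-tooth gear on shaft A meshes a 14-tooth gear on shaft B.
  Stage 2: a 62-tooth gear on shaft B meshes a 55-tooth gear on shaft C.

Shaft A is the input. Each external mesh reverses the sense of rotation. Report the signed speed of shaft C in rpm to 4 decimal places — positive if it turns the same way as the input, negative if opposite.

Stage 1 [82T→14T]: ω = 2638.0000×82/14 = 15451.1429 rpm, dir flips to −; running = −15451.1429
Stage 2 [62T→55T]: ω = 15451.1429×62/55 = 17417.6519 rpm, dir flips to +; running = +17417.6519

+17417.6519 rpm (same as input, |ω| = 17417.6519 rpm)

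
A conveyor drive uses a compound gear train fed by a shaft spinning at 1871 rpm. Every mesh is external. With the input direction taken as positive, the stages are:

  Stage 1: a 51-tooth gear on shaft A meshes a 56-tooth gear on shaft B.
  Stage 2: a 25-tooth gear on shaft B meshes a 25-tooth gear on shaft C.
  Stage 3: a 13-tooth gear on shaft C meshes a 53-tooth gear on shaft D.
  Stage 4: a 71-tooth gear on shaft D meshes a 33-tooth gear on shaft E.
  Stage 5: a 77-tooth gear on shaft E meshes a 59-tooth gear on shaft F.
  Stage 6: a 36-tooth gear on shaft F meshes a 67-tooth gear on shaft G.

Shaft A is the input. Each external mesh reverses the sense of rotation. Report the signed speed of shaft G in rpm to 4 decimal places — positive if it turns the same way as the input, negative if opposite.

Stage 1 [51T→56T]: ω = 1871.0000×51/56 = 1703.9464 rpm, dir flips to −; running = −1703.9464
Stage 2 [25T→25T]: ω = 1703.9464×25/25 = 1703.9464 rpm, dir flips to +; running = +1703.9464
Stage 3 [13T→53T]: ω = 1703.9464×13/53 = 417.9491 rpm, dir flips to −; running = −417.9491
Stage 4 [71T→33T]: ω = 417.9491×71/33 = 899.2239 rpm, dir flips to +; running = +899.2239
Stage 5 [77T→59T]: ω = 899.2239×77/59 = 1173.5634 rpm, dir flips to −; running = −1173.5634
Stage 6 [36T→67T]: ω = 1173.5634×36/67 = 630.5714 rpm, dir flips to +; running = +630.5714

+630.5714 rpm (same as input, |ω| = 630.5714 rpm)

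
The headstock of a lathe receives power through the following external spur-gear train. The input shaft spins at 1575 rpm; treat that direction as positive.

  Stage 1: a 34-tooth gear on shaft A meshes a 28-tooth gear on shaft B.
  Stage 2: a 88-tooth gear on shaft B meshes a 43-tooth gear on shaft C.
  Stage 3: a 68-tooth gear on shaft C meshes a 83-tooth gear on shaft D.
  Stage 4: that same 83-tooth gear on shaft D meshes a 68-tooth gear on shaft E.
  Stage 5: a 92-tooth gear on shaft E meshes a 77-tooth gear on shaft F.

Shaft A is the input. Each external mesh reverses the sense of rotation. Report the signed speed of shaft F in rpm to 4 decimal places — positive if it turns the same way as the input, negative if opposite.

-4676.4120 rpm (opposite to input, |ω| = 4676.4120 rpm)

Stage 1 [34T→28T]: ω = 1575.0000×34/28 = 1912.5000 rpm, dir flips to −; running = −1912.5000
Stage 2 [88T→43T]: ω = 1912.5000×88/43 = 3913.9535 rpm, dir flips to +; running = +3913.9535
Stage 3 [68T→83T]: ω = 3913.9535×68/83 = 3206.6125 rpm, dir flips to −; running = −3206.6125
Stage 4 [83T→68T]: ω = 3206.6125×83/68 = 3913.9535 rpm, dir flips to +; running = +3913.9535
Stage 5 [92T→77T]: ω = 3913.9535×92/77 = 4676.4120 rpm, dir flips to −; running = −4676.4120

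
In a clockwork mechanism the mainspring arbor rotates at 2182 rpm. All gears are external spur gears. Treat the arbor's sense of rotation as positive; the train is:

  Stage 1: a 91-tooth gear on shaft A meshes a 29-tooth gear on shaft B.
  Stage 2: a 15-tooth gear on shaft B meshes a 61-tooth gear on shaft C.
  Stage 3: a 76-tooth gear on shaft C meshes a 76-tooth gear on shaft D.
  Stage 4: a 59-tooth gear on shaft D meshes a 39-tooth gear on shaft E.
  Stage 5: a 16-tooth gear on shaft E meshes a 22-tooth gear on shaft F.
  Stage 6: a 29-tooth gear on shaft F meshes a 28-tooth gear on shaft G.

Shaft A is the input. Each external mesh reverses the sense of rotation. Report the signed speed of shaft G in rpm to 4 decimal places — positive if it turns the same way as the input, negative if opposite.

+1918.5991 rpm (same as input, |ω| = 1918.5991 rpm)

Stage 1 [91T→29T]: ω = 2182.0000×91/29 = 6846.9655 rpm, dir flips to −; running = −6846.9655
Stage 2 [15T→61T]: ω = 6846.9655×15/61 = 1683.6800 rpm, dir flips to +; running = +1683.6800
Stage 3 [76T→76T]: ω = 1683.6800×76/76 = 1683.6800 rpm, dir flips to −; running = −1683.6800
Stage 4 [59T→39T]: ω = 1683.6800×59/39 = 2547.1057 rpm, dir flips to +; running = +2547.1057
Stage 5 [16T→22T]: ω = 2547.1057×16/22 = 1852.4405 rpm, dir flips to −; running = −1852.4405
Stage 6 [29T→28T]: ω = 1852.4405×29/28 = 1918.5991 rpm, dir flips to +; running = +1918.5991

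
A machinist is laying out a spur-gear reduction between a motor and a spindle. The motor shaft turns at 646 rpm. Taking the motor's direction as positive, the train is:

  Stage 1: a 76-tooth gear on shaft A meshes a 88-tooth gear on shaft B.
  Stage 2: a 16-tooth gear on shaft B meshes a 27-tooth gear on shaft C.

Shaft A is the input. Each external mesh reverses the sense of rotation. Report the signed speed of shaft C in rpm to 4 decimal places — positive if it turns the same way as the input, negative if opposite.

+330.6128 rpm (same as input, |ω| = 330.6128 rpm)

Stage 1 [76T→88T]: ω = 646.0000×76/88 = 557.9091 rpm, dir flips to −; running = −557.9091
Stage 2 [16T→27T]: ω = 557.9091×16/27 = 330.6128 rpm, dir flips to +; running = +330.6128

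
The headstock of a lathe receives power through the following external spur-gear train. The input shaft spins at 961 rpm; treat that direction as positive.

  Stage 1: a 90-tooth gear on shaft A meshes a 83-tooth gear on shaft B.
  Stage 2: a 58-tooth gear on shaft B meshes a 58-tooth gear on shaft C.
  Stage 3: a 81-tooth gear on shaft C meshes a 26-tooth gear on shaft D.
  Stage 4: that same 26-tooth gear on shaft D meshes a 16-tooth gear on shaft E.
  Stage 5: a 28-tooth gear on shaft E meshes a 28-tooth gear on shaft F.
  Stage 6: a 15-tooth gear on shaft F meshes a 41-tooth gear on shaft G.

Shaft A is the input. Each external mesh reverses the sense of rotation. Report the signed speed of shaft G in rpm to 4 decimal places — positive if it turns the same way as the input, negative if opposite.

+1930.0130 rpm (same as input, |ω| = 1930.0130 rpm)

Stage 1 [90T→83T]: ω = 961.0000×90/83 = 1042.0482 rpm, dir flips to −; running = −1042.0482
Stage 2 [58T→58T]: ω = 1042.0482×58/58 = 1042.0482 rpm, dir flips to +; running = +1042.0482
Stage 3 [81T→26T]: ω = 1042.0482×81/26 = 3246.3809 rpm, dir flips to −; running = −3246.3809
Stage 4 [26T→16T]: ω = 3246.3809×26/16 = 5275.3690 rpm, dir flips to +; running = +5275.3690
Stage 5 [28T→28T]: ω = 5275.3690×28/28 = 5275.3690 rpm, dir flips to −; running = −5275.3690
Stage 6 [15T→41T]: ω = 5275.3690×15/41 = 1930.0130 rpm, dir flips to +; running = +1930.0130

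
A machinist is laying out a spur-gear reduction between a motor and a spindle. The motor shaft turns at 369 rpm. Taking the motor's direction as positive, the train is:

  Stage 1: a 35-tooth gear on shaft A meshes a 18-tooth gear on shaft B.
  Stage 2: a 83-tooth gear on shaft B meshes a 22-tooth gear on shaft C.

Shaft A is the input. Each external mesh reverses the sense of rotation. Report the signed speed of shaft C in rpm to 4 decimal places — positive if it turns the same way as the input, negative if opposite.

Stage 1 [35T→18T]: ω = 369.0000×35/18 = 717.5000 rpm, dir flips to −; running = −717.5000
Stage 2 [83T→22T]: ω = 717.5000×83/22 = 2706.9318 rpm, dir flips to +; running = +2706.9318

+2706.9318 rpm (same as input, |ω| = 2706.9318 rpm)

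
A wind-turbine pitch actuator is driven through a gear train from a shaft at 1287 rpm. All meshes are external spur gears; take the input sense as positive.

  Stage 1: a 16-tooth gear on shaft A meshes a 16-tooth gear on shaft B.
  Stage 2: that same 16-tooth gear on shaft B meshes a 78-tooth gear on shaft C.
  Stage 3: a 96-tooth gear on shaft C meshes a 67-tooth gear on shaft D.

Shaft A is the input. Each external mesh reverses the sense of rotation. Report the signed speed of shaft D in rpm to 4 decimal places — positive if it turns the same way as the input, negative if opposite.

Stage 1 [16T→16T]: ω = 1287.0000×16/16 = 1287.0000 rpm, dir flips to −; running = −1287.0000
Stage 2 [16T→78T]: ω = 1287.0000×16/78 = 264.0000 rpm, dir flips to +; running = +264.0000
Stage 3 [96T→67T]: ω = 264.0000×96/67 = 378.2687 rpm, dir flips to −; running = −378.2687

-378.2687 rpm (opposite to input, |ω| = 378.2687 rpm)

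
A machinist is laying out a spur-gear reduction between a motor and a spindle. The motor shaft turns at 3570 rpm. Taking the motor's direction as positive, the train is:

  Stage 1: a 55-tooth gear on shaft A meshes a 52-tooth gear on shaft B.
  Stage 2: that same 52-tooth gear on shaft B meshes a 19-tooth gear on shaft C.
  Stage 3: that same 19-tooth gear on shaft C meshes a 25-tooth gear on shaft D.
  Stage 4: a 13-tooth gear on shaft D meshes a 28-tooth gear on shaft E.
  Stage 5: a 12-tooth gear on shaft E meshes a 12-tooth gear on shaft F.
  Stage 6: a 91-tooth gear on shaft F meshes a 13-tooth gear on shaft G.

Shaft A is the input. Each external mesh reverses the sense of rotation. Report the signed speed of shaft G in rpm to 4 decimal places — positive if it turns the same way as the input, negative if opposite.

Stage 1 [55T→52T]: ω = 3570.0000×55/52 = 3775.9615 rpm, dir flips to −; running = −3775.9615
Stage 2 [52T→19T]: ω = 3775.9615×52/19 = 10334.2105 rpm, dir flips to +; running = +10334.2105
Stage 3 [19T→25T]: ω = 10334.2105×19/25 = 7854.0000 rpm, dir flips to −; running = −7854.0000
Stage 4 [13T→28T]: ω = 7854.0000×13/28 = 3646.5000 rpm, dir flips to +; running = +3646.5000
Stage 5 [12T→12T]: ω = 3646.5000×12/12 = 3646.5000 rpm, dir flips to −; running = −3646.5000
Stage 6 [91T→13T]: ω = 3646.5000×91/13 = 25525.5000 rpm, dir flips to +; running = +25525.5000

+25525.5000 rpm (same as input, |ω| = 25525.5000 rpm)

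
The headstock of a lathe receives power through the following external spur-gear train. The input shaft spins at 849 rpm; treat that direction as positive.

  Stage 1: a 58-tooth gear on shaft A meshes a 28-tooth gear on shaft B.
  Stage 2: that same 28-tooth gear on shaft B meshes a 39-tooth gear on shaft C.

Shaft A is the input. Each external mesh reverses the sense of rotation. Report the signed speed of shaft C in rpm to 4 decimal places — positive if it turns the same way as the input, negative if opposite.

+1262.6154 rpm (same as input, |ω| = 1262.6154 rpm)

Stage 1 [58T→28T]: ω = 849.0000×58/28 = 1758.6429 rpm, dir flips to −; running = −1758.6429
Stage 2 [28T→39T]: ω = 1758.6429×28/39 = 1262.6154 rpm, dir flips to +; running = +1262.6154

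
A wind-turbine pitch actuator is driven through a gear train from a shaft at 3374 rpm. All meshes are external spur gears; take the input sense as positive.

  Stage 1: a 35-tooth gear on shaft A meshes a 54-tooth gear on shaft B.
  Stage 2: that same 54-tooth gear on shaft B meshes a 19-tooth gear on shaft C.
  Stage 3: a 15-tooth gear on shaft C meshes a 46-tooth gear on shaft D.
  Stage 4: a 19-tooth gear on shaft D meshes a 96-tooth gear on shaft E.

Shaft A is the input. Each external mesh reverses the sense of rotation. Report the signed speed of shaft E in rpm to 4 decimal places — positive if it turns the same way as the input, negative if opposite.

+401.1209 rpm (same as input, |ω| = 401.1209 rpm)

Stage 1 [35T→54T]: ω = 3374.0000×35/54 = 2186.8519 rpm, dir flips to −; running = −2186.8519
Stage 2 [54T→19T]: ω = 2186.8519×54/19 = 6215.2632 rpm, dir flips to +; running = +6215.2632
Stage 3 [15T→46T]: ω = 6215.2632×15/46 = 2026.7162 rpm, dir flips to −; running = −2026.7162
Stage 4 [19T→96T]: ω = 2026.7162×19/96 = 401.1209 rpm, dir flips to +; running = +401.1209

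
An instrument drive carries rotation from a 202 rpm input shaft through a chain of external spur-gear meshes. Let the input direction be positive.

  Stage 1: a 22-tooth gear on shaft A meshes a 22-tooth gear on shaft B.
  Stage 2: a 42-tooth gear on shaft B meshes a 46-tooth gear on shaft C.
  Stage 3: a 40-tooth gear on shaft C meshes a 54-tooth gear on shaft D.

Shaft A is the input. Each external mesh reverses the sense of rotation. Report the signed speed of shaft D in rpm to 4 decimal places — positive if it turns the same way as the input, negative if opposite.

-136.6184 rpm (opposite to input, |ω| = 136.6184 rpm)

Stage 1 [22T→22T]: ω = 202.0000×22/22 = 202.0000 rpm, dir flips to −; running = −202.0000
Stage 2 [42T→46T]: ω = 202.0000×42/46 = 184.4348 rpm, dir flips to +; running = +184.4348
Stage 3 [40T→54T]: ω = 184.4348×40/54 = 136.6184 rpm, dir flips to −; running = −136.6184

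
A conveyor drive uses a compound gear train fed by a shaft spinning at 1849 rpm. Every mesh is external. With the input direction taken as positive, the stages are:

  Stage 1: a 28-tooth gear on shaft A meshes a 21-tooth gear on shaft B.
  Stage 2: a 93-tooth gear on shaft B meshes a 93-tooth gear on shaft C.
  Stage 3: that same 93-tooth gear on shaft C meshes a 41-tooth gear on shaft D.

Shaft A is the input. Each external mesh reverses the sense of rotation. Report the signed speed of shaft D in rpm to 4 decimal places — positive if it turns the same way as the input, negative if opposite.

-5592.0976 rpm (opposite to input, |ω| = 5592.0976 rpm)

Stage 1 [28T→21T]: ω = 1849.0000×28/21 = 2465.3333 rpm, dir flips to −; running = −2465.3333
Stage 2 [93T→93T]: ω = 2465.3333×93/93 = 2465.3333 rpm, dir flips to +; running = +2465.3333
Stage 3 [93T→41T]: ω = 2465.3333×93/41 = 5592.0976 rpm, dir flips to −; running = −5592.0976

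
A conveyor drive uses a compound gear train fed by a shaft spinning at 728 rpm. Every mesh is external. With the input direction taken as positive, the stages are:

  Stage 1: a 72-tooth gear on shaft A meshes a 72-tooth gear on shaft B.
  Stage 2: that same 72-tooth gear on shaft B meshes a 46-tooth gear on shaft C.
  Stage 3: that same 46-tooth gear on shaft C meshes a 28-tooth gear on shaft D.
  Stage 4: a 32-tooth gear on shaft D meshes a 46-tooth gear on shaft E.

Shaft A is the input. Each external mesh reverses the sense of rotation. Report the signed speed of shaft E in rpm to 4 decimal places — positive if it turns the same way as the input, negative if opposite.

Stage 1 [72T→72T]: ω = 728.0000×72/72 = 728.0000 rpm, dir flips to −; running = −728.0000
Stage 2 [72T→46T]: ω = 728.0000×72/46 = 1139.4783 rpm, dir flips to +; running = +1139.4783
Stage 3 [46T→28T]: ω = 1139.4783×46/28 = 1872.0000 rpm, dir flips to −; running = −1872.0000
Stage 4 [32T→46T]: ω = 1872.0000×32/46 = 1302.2609 rpm, dir flips to +; running = +1302.2609

+1302.2609 rpm (same as input, |ω| = 1302.2609 rpm)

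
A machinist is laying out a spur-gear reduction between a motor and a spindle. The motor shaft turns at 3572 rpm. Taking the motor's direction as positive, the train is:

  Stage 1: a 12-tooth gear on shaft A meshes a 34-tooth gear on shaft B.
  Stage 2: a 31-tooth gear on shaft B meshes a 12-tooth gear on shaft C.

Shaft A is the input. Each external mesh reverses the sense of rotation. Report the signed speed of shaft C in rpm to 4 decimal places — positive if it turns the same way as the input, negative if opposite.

+3256.8235 rpm (same as input, |ω| = 3256.8235 rpm)

Stage 1 [12T→34T]: ω = 3572.0000×12/34 = 1260.7059 rpm, dir flips to −; running = −1260.7059
Stage 2 [31T→12T]: ω = 1260.7059×31/12 = 3256.8235 rpm, dir flips to +; running = +3256.8235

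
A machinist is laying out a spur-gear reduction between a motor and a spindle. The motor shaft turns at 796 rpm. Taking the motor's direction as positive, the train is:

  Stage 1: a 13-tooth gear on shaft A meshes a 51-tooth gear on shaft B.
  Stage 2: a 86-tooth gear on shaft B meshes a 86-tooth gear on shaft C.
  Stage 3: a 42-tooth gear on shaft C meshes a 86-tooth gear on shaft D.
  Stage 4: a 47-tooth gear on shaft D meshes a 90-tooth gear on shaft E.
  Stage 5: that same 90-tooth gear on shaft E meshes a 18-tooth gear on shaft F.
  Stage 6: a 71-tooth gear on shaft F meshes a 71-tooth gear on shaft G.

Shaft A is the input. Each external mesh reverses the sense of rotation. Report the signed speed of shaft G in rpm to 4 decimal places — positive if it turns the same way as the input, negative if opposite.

Stage 1 [13T→51T]: ω = 796.0000×13/51 = 202.9020 rpm, dir flips to −; running = −202.9020
Stage 2 [86T→86T]: ω = 202.9020×86/86 = 202.9020 rpm, dir flips to +; running = +202.9020
Stage 3 [42T→86T]: ω = 202.9020×42/86 = 99.0917 rpm, dir flips to −; running = −99.0917
Stage 4 [47T→90T]: ω = 99.0917×47/90 = 51.7479 rpm, dir flips to +; running = +51.7479
Stage 5 [90T→18T]: ω = 51.7479×90/18 = 258.7393 rpm, dir flips to −; running = −258.7393
Stage 6 [71T→71T]: ω = 258.7393×71/71 = 258.7393 rpm, dir flips to +; running = +258.7393

+258.7393 rpm (same as input, |ω| = 258.7393 rpm)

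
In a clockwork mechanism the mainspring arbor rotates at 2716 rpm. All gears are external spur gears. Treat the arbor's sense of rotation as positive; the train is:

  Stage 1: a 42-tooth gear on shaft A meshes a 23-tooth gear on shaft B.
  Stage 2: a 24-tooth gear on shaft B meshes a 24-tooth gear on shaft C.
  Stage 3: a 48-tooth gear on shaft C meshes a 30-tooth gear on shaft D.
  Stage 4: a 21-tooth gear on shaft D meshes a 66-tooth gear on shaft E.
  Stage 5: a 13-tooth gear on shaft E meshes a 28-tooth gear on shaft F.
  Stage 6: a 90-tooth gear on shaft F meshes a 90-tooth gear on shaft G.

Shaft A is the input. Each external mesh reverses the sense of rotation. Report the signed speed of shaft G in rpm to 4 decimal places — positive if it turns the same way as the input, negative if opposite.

+1172.2814 rpm (same as input, |ω| = 1172.2814 rpm)

Stage 1 [42T→23T]: ω = 2716.0000×42/23 = 4959.6522 rpm, dir flips to −; running = −4959.6522
Stage 2 [24T→24T]: ω = 4959.6522×24/24 = 4959.6522 rpm, dir flips to +; running = +4959.6522
Stage 3 [48T→30T]: ω = 4959.6522×48/30 = 7935.4435 rpm, dir flips to −; running = −7935.4435
Stage 4 [21T→66T]: ω = 7935.4435×21/66 = 2524.9138 rpm, dir flips to +; running = +2524.9138
Stage 5 [13T→28T]: ω = 2524.9138×13/28 = 1172.2814 rpm, dir flips to −; running = −1172.2814
Stage 6 [90T→90T]: ω = 1172.2814×90/90 = 1172.2814 rpm, dir flips to +; running = +1172.2814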